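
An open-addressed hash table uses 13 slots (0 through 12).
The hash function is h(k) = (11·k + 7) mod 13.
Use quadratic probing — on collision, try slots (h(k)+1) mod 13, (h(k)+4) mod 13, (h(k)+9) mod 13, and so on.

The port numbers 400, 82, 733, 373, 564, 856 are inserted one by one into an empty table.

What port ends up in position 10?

400: h=0 -> slot 0
82: h=12 -> slot 12
733: h=10 -> slot 10
373: h=2 -> slot 2
564: h=10, probe 10,11 -> slot 11
856: h=11, probe 11,12,2,7 -> slot 7
Table: [400, —, 373, —, —, —, —, 856, —, —, 733, 564, 82]

733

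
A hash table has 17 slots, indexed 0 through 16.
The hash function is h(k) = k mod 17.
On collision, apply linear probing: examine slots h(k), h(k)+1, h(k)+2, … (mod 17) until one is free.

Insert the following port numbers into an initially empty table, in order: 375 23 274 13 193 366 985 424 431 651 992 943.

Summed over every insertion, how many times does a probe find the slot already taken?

375: h=1 -> slot 1
23: h=6 -> slot 6
274: h=2 -> slot 2
13: h=13 -> slot 13
193: h=6, probe 6,7 -> slot 7
366: h=9 -> slot 9
985: h=16 -> slot 16
424: h=16, probe 16,0 -> slot 0
431: h=6, probe 6,7,8 -> slot 8
651: h=5 -> slot 5
992: h=6, probe 6,7,8,9,10 -> slot 10
943: h=8, probe 8,9,10,11 -> slot 11
Table: [424, 375, 274, —, —, 651, 23, 193, 431, 366, 992, 943, —, 13, —, —, 985]

11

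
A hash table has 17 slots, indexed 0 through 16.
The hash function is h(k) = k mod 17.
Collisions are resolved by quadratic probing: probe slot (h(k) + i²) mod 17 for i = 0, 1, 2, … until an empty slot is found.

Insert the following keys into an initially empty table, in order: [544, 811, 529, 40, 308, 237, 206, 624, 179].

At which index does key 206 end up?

Insert 544: h=0, slot 0 empty -> index 0.
Insert 811: h=12, slot 12 empty -> index 12.
Insert 529: h=2, slot 2 empty -> index 2.
Insert 40: h=6, slot 6 empty -> index 6.
Insert 308: h=2, slot 2 occupied -> index 3.
Insert 237: h=16, slot 16 empty -> index 16.
Insert 206: h=2, slots 2,3,6 occupied -> index 11.
Insert 624: h=12, slot 12 occupied -> index 13.
Insert 179: h=9, slot 9 empty -> index 9.
Table: [544, ., 529, 308, ., ., 40, ., ., 179, ., 206, 811, 624, ., ., 237]

11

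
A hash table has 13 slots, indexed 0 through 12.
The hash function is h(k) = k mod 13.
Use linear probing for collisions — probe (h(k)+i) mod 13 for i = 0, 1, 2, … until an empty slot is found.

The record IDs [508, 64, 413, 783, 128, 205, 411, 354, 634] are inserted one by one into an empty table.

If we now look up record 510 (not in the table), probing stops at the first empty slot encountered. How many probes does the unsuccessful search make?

508: h=1 => slot 1
64: h=12 => slot 12
413: h=10 => slot 10
783: h=3 => slot 3
128: h=11 => slot 11
205: h=10, probe 10,11,12,0 => slot 0
411: h=8 => slot 8
354: h=3, probe 3,4 => slot 4
634: h=10, probe 10,11,12,0,1,2 => slot 2
Table: [205, 508, 634, 783, 354, _, _, _, 411, _, 413, 128, 64]
Lookup 510: h=3, probe 3,4,5 → slot 5 empty, not found.

3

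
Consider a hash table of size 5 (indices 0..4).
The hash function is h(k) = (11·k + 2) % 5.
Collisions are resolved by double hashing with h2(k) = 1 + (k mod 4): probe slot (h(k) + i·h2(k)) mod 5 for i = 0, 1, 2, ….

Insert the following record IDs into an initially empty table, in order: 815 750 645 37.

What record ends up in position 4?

645

Insert 815: h=2, slot 2 empty -> index 2.
Insert 750: h=2, h2=3, slot 2 occupied -> index 0.
Insert 645: h=2, h2=2, slot 2 occupied -> index 4.
Insert 37: h=4, h2=2, slot 4 occupied -> index 1.
Table: [750, 37, 815, _, 645]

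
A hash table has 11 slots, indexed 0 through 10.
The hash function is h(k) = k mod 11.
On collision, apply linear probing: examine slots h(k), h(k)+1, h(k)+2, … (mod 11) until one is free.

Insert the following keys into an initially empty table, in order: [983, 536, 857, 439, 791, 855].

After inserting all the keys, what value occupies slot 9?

Insert 983: h=4, slot 4 empty -> index 4.
Insert 536: h=8, slot 8 empty -> index 8.
Insert 857: h=10, slot 10 empty -> index 10.
Insert 439: h=10, slot 10 occupied -> index 0.
Insert 791: h=10, slots 10,0 occupied -> index 1.
Insert 855: h=8, slot 8 occupied -> index 9.
Table: [439, 791, —, —, 983, —, —, —, 536, 855, 857]

855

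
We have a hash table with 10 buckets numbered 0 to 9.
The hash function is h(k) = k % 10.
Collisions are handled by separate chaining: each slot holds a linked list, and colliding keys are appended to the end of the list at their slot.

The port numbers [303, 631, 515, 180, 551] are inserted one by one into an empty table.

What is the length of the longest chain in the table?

303 -> bucket 3
631 -> bucket 1
515 -> bucket 5
180 -> bucket 0
551 -> bucket 1 (collision)
Final buckets:
0: 180
1: 631 -> 551
2: —
3: 303
4: —
5: 515
6: —
7: —
8: —
9: —

2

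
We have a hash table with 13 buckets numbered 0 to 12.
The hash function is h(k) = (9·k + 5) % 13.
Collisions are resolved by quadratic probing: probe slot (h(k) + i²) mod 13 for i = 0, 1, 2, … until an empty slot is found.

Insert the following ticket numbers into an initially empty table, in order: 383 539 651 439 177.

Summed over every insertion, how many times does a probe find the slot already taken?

1

383 hashes to 7; slot 7 is free → place at 7.
539 hashes to 7; 7 taken → place at 8.
651 hashes to 1; slot 1 is free → place at 1.
439 hashes to 4; slot 4 is free → place at 4.
177 hashes to 12; slot 12 is free → place at 12.
Table: [., 651, ., ., 439, ., ., 383, 539, ., ., ., 177]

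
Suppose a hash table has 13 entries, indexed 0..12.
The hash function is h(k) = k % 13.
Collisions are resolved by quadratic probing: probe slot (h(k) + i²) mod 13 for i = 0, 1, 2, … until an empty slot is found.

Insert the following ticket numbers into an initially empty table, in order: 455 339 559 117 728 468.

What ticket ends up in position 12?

468

455: h=0 => slot 0
339: h=1 => slot 1
559: h=0, probe 0,1,4 => slot 4
117: h=0, probe 0,1,4,9 => slot 9
728: h=0, probe 0,1,4,9,3 => slot 3
468: h=0, probe 0,1,4,9,3,12 => slot 12
Table: [455, 339, ∅, 728, 559, ∅, ∅, ∅, ∅, 117, ∅, ∅, 468]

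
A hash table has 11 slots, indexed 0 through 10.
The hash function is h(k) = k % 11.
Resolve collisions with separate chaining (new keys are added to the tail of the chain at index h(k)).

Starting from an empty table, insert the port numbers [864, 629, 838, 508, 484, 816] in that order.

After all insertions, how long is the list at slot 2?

4

864 → bucket 6
629 → bucket 2
838 → bucket 2 (collision)
508 → bucket 2 (collision)
484 → bucket 0
816 → bucket 2 (collision)
Final buckets:
0: 484
1: —
2: 629 -> 838 -> 508 -> 816
3: —
4: —
5: —
6: 864
7: —
8: —
9: —
10: —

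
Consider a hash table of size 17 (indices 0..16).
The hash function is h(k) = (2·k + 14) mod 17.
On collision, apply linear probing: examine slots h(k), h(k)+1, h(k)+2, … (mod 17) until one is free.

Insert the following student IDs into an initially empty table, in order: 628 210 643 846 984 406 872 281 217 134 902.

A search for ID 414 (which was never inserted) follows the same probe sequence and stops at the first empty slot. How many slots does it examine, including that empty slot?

9

628: h=12 -> slot 12
210: h=9 -> slot 9
643: h=8 -> slot 8
846: h=6 -> slot 6
984: h=10 -> slot 10
406: h=10, probe 10,11 -> slot 11
872: h=7 -> slot 7
281: h=15 -> slot 15
217: h=6, probe 6,7,8,9,10,11,12,13 -> slot 13
134: h=10, probe 10,11,12,13,14 -> slot 14
902: h=16 -> slot 16
Table: [∅, ∅, ∅, ∅, ∅, ∅, 846, 872, 643, 210, 984, 406, 628, 217, 134, 281, 902]
Lookup 414: h=9, probe 9,10,11,12,13,14,15,16,0 → slot 0 empty, not found.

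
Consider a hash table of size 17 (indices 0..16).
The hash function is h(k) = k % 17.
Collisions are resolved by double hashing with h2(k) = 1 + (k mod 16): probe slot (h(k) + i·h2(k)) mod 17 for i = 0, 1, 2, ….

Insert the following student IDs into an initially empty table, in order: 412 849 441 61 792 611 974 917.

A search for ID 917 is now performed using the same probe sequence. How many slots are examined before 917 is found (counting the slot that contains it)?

412 hashes to 4; slot 4 is free → place at 4.
849 hashes to 16; slot 16 is free → place at 16.
441 hashes to 16, h2=10; 16 taken → place at 9.
61 hashes to 10; slot 10 is free → place at 10.
792 hashes to 10, h2=9; 10 taken → place at 2.
611 hashes to 16, h2=4; 16 taken → place at 3.
974 hashes to 5; slot 5 is free → place at 5.
917 hashes to 16, h2=6; 16,5 taken → place at 11.
Table: [_, _, 792, 611, 412, 974, _, _, _, 441, 61, 917, _, _, _, _, 849]
Lookup 917: h=16, h2=6, probe 16,5,11 → found at 11.

3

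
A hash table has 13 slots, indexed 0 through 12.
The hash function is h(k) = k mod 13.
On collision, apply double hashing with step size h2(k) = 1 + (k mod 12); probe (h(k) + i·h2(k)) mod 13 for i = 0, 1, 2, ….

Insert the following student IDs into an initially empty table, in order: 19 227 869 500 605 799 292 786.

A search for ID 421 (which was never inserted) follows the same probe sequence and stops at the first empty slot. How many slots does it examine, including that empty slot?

3

Insert 19: h=6, slot 6 empty → index 6.
Insert 227: h=6, h2=12, slot 6 occupied → index 5.
Insert 869: h=11, slot 11 empty → index 11.
Insert 500: h=6, h2=9, slot 6 occupied → index 2.
Insert 605: h=7, slot 7 empty → index 7.
Insert 799: h=6, h2=8, slot 6 occupied → index 1.
Insert 292: h=6, h2=5, slots 6,11 occupied → index 3.
Insert 786: h=6, h2=7, slot 6 occupied → index 0.
Table: [786, 799, 500, 292, _, 227, 19, 605, _, _, _, 869, _]
Lookup 421: h=5, h2=2, probe 5,7,9 → slot 9 empty, not found.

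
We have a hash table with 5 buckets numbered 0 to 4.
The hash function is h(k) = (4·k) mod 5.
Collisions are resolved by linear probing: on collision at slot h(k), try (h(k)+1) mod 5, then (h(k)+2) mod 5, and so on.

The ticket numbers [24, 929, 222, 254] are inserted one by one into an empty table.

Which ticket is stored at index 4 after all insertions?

24: h=1 -> slot 1
929: h=1, probe 1,2 -> slot 2
222: h=3 -> slot 3
254: h=1, probe 1,2,3,4 -> slot 4
Table: [∅, 24, 929, 222, 254]

254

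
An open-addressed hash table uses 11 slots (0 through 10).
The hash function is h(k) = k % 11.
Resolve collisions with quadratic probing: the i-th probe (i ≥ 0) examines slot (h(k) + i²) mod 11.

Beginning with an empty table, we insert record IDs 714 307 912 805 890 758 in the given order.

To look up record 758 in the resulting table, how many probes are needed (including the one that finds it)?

714 hashes to 10; slot 10 is free → place at 10.
307 hashes to 10; 10 taken → place at 0.
912 hashes to 10; 10,0 taken → place at 3.
805 hashes to 2; slot 2 is free → place at 2.
890 hashes to 10; 10,0,3 taken → place at 8.
758 hashes to 10; 10,0,3,8 taken → place at 4.
Table: [307, _, 805, 912, 758, _, _, _, 890, _, 714]
Lookup 758: h=10, probe 10,0,3,8,4 → found at 4.

5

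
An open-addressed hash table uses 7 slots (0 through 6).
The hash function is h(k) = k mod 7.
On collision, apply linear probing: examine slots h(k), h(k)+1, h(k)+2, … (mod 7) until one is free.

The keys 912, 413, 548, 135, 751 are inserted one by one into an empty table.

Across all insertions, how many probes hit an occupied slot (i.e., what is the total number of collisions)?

6

912: h=2 -> slot 2
413: h=0 -> slot 0
548: h=2, probe 2,3 -> slot 3
135: h=2, probe 2,3,4 -> slot 4
751: h=2, probe 2,3,4,5 -> slot 5
Table: [413, —, 912, 548, 135, 751, —]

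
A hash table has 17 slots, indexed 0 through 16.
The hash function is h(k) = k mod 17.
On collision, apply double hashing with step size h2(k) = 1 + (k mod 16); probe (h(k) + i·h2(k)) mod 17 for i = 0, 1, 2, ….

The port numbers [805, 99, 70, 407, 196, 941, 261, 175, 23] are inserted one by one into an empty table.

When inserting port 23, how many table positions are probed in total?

805 hashes to 6; slot 6 is free => place at 6.
99 hashes to 14; slot 14 is free => place at 14.
70 hashes to 2; slot 2 is free => place at 2.
407 hashes to 16; slot 16 is free => place at 16.
196 hashes to 9; slot 9 is free => place at 9.
941 hashes to 6, h2=14; 6 taken => place at 3.
261 hashes to 6, h2=6; 6 taken => place at 12.
175 hashes to 5; slot 5 is free => place at 5.
23 hashes to 6, h2=8; 6,14,5 taken => place at 13.
Table: [∅, ∅, 70, 941, ∅, 175, 805, ∅, ∅, 196, ∅, ∅, 261, 23, 99, ∅, 407]

4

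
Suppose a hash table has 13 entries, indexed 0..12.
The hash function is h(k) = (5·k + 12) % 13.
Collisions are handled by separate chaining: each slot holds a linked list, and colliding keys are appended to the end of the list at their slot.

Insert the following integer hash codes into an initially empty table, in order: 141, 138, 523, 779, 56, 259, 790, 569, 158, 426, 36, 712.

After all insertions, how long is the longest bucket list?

Insert 141: h=2, bucket 2 empty → new chain.
Insert 138: h=0, bucket 0 empty → new chain.
Insert 523: h=1, bucket 1 empty → new chain.
Insert 779: h=7, bucket 7 empty → new chain.
Insert 56: h=6, bucket 6 empty → new chain.
Insert 259: h=7, bucket 7 nonempty → append to chain.
Insert 790: h=10, bucket 10 empty → new chain.
Insert 569: h=10, bucket 10 nonempty → append to chain.
Insert 158: h=9, bucket 9 empty → new chain.
Insert 426: h=10, bucket 10 nonempty → append to chain.
Insert 36: h=10, bucket 10 nonempty → append to chain.
Insert 712: h=10, bucket 10 nonempty → append to chain.
Final buckets:
0: 138
1: 523
2: 141
3: ∅
4: ∅
5: ∅
6: 56
7: 779 -> 259
8: ∅
9: 158
10: 790 -> 569 -> 426 -> 36 -> 712
11: ∅
12: ∅

5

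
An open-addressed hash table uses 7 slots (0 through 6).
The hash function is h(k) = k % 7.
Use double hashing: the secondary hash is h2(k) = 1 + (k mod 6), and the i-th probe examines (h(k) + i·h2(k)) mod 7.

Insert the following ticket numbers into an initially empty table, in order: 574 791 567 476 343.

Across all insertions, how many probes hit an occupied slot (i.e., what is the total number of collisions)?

4

Insert 574: h=0, slot 0 empty → index 0.
Insert 791: h=0, h2=6, slot 0 occupied → index 6.
Insert 567: h=0, h2=4, slot 0 occupied → index 4.
Insert 476: h=0, h2=3, slot 0 occupied → index 3.
Insert 343: h=0, h2=2, slot 0 occupied → index 2.
Table: [574, ∅, 343, 476, 567, ∅, 791]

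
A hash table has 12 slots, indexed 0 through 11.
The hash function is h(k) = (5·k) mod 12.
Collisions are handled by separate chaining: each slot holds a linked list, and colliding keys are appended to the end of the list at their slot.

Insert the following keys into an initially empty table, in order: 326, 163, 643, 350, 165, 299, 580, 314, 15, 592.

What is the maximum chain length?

3

326 -> bucket 10
163 -> bucket 11
643 -> bucket 11 (collision)
350 -> bucket 10 (collision)
165 -> bucket 9
299 -> bucket 7
580 -> bucket 8
314 -> bucket 10 (collision)
15 -> bucket 3
592 -> bucket 8 (collision)
Final buckets:
0: _
1: _
2: _
3: 15
4: _
5: _
6: _
7: 299
8: 580 -> 592
9: 165
10: 326 -> 350 -> 314
11: 163 -> 643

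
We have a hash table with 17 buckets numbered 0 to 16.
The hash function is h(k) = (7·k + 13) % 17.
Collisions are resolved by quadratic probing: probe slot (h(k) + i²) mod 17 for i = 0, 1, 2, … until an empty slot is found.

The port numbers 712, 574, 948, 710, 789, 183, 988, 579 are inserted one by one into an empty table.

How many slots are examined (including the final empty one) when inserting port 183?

5

712 hashes to 16; slot 16 is free => place at 16.
574 hashes to 2; slot 2 is free => place at 2.
948 hashes to 2; 2 taken => place at 3.
710 hashes to 2; 2,3 taken => place at 6.
789 hashes to 11; slot 11 is free => place at 11.
183 hashes to 2; 2,3,6,11 taken => place at 1.
988 hashes to 10; slot 10 is free => place at 10.
579 hashes to 3; 3 taken => place at 4.
Table: [∅, 183, 574, 948, 579, ∅, 710, ∅, ∅, ∅, 988, 789, ∅, ∅, ∅, ∅, 712]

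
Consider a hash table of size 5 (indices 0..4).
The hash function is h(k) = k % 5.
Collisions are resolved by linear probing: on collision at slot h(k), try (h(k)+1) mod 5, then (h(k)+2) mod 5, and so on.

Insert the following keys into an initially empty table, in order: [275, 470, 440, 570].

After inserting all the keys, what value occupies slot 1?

Insert 275: h=0, slot 0 empty -> index 0.
Insert 470: h=0, slot 0 occupied -> index 1.
Insert 440: h=0, slots 0,1 occupied -> index 2.
Insert 570: h=0, slots 0,1,2 occupied -> index 3.
Table: [275, 470, 440, 570, .]

470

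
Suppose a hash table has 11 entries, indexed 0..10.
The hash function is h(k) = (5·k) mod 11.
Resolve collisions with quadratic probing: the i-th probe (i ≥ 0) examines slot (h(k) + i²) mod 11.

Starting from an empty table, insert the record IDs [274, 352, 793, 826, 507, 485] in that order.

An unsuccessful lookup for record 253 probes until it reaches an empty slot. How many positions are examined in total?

274: h=6 -> slot 6
352: h=0 -> slot 0
793: h=5 -> slot 5
826: h=5, probe 5,6,9 -> slot 9
507: h=5, probe 5,6,9,3 -> slot 3
485: h=5, probe 5,6,9,3,10 -> slot 10
Table: [352, _, _, 507, _, 793, 274, _, _, 826, 485]
Lookup 253: h=0, probe 0,1 → slot 1 empty, not found.

2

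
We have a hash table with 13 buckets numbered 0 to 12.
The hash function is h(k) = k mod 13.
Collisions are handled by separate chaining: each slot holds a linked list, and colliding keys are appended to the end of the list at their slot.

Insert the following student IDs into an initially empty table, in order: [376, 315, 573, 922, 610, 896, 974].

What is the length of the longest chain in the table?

5

376 → bucket 12
315 → bucket 3
573 → bucket 1
922 → bucket 12 (collision)
610 → bucket 12 (collision)
896 → bucket 12 (collision)
974 → bucket 12 (collision)
Final buckets:
0: -
1: 573
2: -
3: 315
4: -
5: -
6: -
7: -
8: -
9: -
10: -
11: -
12: 376 -> 922 -> 610 -> 896 -> 974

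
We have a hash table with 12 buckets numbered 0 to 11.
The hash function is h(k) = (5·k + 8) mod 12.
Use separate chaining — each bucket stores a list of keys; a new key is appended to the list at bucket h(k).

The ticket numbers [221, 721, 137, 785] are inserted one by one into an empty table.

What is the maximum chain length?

221 → bucket 9
721 → bucket 1
137 → bucket 9 (collision)
785 → bucket 9 (collision)
Final buckets:
0: _
1: 721
2: _
3: _
4: _
5: _
6: _
7: _
8: _
9: 221 -> 137 -> 785
10: _
11: _

3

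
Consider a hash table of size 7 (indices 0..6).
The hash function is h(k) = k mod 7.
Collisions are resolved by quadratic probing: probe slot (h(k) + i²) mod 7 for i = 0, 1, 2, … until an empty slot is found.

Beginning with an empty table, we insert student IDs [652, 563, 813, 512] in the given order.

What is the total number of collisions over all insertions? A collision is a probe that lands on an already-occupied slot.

652: h=1 → slot 1
563: h=3 → slot 3
813: h=1, probe 1,2 → slot 2
512: h=1, probe 1,2,5 → slot 5
Table: [-, 652, 813, 563, -, 512, -]

3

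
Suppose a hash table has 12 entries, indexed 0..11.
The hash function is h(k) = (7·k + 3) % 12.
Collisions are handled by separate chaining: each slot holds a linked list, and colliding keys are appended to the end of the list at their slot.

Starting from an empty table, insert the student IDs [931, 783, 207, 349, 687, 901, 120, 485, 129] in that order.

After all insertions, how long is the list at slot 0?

3

931 -> bucket 4
783 -> bucket 0
207 -> bucket 0 (collision)
349 -> bucket 10
687 -> bucket 0 (collision)
901 -> bucket 10 (collision)
120 -> bucket 3
485 -> bucket 2
129 -> bucket 6
Final buckets:
0: 783 -> 207 -> 687
1: -
2: 485
3: 120
4: 931
5: -
6: 129
7: -
8: -
9: -
10: 349 -> 901
11: -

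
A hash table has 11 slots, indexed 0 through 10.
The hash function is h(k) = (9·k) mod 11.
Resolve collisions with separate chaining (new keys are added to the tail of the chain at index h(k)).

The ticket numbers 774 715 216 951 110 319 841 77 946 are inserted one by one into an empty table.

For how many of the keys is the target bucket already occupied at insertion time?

Insert 774: h=3, bucket 3 empty → new chain.
Insert 715: h=0, bucket 0 empty → new chain.
Insert 216: h=8, bucket 8 empty → new chain.
Insert 951: h=1, bucket 1 empty → new chain.
Insert 110: h=0, bucket 0 nonempty → append to chain.
Insert 319: h=0, bucket 0 nonempty → append to chain.
Insert 841: h=1, bucket 1 nonempty → append to chain.
Insert 77: h=0, bucket 0 nonempty → append to chain.
Insert 946: h=0, bucket 0 nonempty → append to chain.
Final buckets:
0: 715 -> 110 -> 319 -> 77 -> 946
1: 951 -> 841
2: -
3: 774
4: -
5: -
6: -
7: -
8: 216
9: -
10: -

5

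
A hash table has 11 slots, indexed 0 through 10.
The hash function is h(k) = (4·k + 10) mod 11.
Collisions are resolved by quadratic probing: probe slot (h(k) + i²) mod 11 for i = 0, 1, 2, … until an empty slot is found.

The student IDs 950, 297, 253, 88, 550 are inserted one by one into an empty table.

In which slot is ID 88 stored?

Insert 950: h=4, slot 4 empty => index 4.
Insert 297: h=10, slot 10 empty => index 10.
Insert 253: h=10, slot 10 occupied => index 0.
Insert 88: h=10, slots 10,0 occupied => index 3.
Insert 550: h=10, slots 10,0,3 occupied => index 8.
Table: [253, —, —, 88, 950, —, —, —, 550, —, 297]

3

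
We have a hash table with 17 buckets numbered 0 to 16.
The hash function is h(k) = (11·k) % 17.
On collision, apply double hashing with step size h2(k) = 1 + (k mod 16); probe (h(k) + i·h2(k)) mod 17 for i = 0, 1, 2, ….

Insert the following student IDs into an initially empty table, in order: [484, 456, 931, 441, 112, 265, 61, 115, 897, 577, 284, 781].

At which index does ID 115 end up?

484: h=3 → slot 3
456: h=1 → slot 1
931: h=7 → slot 7
441: h=6 → slot 6
112: h=8 → slot 8
265: h=8, h2=10, probe 8,1,11 → slot 11
61: h=8, h2=14, probe 8,5 → slot 5
115: h=7, h2=4, probe 7,11,15 → slot 15
897: h=7, h2=2, probe 7,9 → slot 9
577: h=6, h2=2, probe 6,8,10 → slot 10
284: h=13 → slot 13
781: h=6, h2=14, probe 6,3,0 → slot 0
Table: [781, 456, ∅, 484, ∅, 61, 441, 931, 112, 897, 577, 265, ∅, 284, ∅, 115, ∅]

15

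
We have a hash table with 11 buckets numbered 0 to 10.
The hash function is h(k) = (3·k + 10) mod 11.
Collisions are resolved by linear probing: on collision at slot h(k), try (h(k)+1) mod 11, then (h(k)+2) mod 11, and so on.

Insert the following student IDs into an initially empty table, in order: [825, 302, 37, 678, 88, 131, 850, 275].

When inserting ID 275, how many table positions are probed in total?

4

Insert 825: h=10, slot 10 empty -> index 10.
Insert 302: h=3, slot 3 empty -> index 3.
Insert 37: h=0, slot 0 empty -> index 0.
Insert 678: h=9, slot 9 empty -> index 9.
Insert 88: h=10, slots 10,0 occupied -> index 1.
Insert 131: h=7, slot 7 empty -> index 7.
Insert 850: h=8, slot 8 empty -> index 8.
Insert 275: h=10, slots 10,0,1 occupied -> index 2.
Table: [37, 88, 275, 302, ., ., ., 131, 850, 678, 825]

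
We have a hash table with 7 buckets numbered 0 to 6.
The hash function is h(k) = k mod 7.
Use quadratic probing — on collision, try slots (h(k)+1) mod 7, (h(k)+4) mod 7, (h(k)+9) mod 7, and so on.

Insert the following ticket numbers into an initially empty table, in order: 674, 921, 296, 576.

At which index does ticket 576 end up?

674: h=2 -> slot 2
921: h=4 -> slot 4
296: h=2, probe 2,3 -> slot 3
576: h=2, probe 2,3,6 -> slot 6
Table: [—, —, 674, 296, 921, —, 576]

6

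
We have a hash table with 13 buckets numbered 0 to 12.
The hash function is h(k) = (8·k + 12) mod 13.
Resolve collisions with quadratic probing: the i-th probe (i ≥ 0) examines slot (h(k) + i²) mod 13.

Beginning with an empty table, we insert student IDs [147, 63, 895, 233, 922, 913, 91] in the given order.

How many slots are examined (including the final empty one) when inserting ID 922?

Insert 147: h=5, slot 5 empty → index 5.
Insert 63: h=9, slot 9 empty → index 9.
Insert 895: h=9, slot 9 occupied → index 10.
Insert 233: h=4, slot 4 empty → index 4.
Insert 922: h=4, slots 4,5 occupied → index 8.
Insert 913: h=10, slot 10 occupied → index 11.
Insert 91: h=12, slot 12 empty → index 12.
Table: [∅, ∅, ∅, ∅, 233, 147, ∅, ∅, 922, 63, 895, 913, 91]

3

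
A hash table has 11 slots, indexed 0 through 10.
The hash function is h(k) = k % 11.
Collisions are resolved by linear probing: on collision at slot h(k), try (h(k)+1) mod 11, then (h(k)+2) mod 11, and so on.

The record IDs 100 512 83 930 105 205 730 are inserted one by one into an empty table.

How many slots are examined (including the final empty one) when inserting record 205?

4

Insert 100: h=1, slot 1 empty => index 1.
Insert 512: h=6, slot 6 empty => index 6.
Insert 83: h=6, slot 6 occupied => index 7.
Insert 930: h=6, slots 6,7 occupied => index 8.
Insert 105: h=6, slots 6,7,8 occupied => index 9.
Insert 205: h=7, slots 7,8,9 occupied => index 10.
Insert 730: h=4, slot 4 empty => index 4.
Table: [_, 100, _, _, 730, _, 512, 83, 930, 105, 205]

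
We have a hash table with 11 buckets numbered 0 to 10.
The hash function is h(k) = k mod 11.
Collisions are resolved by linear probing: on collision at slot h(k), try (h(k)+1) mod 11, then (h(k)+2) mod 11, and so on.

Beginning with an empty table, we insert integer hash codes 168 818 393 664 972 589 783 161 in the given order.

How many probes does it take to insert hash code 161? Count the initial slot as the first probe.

168 hashes to 3; slot 3 is free => place at 3.
818 hashes to 4; slot 4 is free => place at 4.
393 hashes to 8; slot 8 is free => place at 8.
664 hashes to 4; 4 taken => place at 5.
972 hashes to 4; 4,5 taken => place at 6.
589 hashes to 6; 6 taken => place at 7.
783 hashes to 2; slot 2 is free => place at 2.
161 hashes to 7; 7,8 taken => place at 9.
Table: [—, —, 783, 168, 818, 664, 972, 589, 393, 161, —]

3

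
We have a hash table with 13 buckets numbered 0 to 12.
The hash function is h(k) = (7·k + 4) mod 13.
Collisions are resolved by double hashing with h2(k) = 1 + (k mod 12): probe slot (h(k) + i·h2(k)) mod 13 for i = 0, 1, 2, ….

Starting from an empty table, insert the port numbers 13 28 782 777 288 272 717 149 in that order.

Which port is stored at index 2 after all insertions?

717

Insert 13: h=4, slot 4 empty => index 4.
Insert 28: h=5, slot 5 empty => index 5.
Insert 782: h=5, h2=3, slot 5 occupied => index 8.
Insert 777: h=9, slot 9 empty => index 9.
Insert 288: h=5, h2=1, slot 5 occupied => index 6.
Insert 272: h=10, slot 10 empty => index 10.
Insert 717: h=5, h2=10, slot 5 occupied => index 2.
Insert 149: h=7, slot 7 empty => index 7.
Table: [∅, ∅, 717, ∅, 13, 28, 288, 149, 782, 777, 272, ∅, ∅]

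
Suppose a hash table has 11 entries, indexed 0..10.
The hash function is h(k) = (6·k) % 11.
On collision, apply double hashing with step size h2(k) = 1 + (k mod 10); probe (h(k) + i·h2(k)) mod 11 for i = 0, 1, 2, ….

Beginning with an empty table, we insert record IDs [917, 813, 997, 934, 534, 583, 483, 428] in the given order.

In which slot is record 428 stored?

Insert 917: h=2, slot 2 empty → index 2.
Insert 813: h=5, slot 5 empty → index 5.
Insert 997: h=9, slot 9 empty → index 9.
Insert 934: h=5, h2=5, slot 5 occupied → index 10.
Insert 534: h=3, slot 3 empty → index 3.
Insert 583: h=0, slot 0 empty → index 0.
Insert 483: h=5, h2=4, slots 5,9,2 occupied → index 6.
Insert 428: h=5, h2=9, slots 5,3 occupied → index 1.
Table: [583, 428, 917, 534, -, 813, 483, -, -, 997, 934]

1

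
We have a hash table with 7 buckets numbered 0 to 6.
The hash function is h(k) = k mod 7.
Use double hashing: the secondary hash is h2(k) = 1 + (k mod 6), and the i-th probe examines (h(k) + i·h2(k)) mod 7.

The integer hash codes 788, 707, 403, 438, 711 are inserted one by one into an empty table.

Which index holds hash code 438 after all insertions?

5

788 hashes to 4; slot 4 is free => place at 4.
707 hashes to 0; slot 0 is free => place at 0.
403 hashes to 4, h2=2; 4 taken => place at 6.
438 hashes to 4, h2=1; 4 taken => place at 5.
711 hashes to 4, h2=4; 4 taken => place at 1.
Table: [707, 711, ∅, ∅, 788, 438, 403]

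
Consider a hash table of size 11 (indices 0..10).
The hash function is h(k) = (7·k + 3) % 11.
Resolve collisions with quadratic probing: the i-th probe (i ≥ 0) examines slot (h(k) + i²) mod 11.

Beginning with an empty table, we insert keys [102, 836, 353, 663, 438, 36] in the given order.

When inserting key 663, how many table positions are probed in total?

3

102: h=2 → slot 2
836: h=3 → slot 3
353: h=10 → slot 10
663: h=2, probe 2,3,6 → slot 6
438: h=0 → slot 0
36: h=2, probe 2,3,6,0,7 → slot 7
Table: [438, ∅, 102, 836, ∅, ∅, 663, 36, ∅, ∅, 353]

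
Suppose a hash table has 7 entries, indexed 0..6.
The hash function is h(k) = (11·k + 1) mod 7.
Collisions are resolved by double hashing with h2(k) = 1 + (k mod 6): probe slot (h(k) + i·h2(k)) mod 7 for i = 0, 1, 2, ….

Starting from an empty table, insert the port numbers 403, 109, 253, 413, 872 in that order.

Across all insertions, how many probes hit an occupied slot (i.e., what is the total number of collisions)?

3

Insert 403: h=3, slot 3 empty → index 3.
Insert 109: h=3, h2=2, slot 3 occupied → index 5.
Insert 253: h=5, h2=2, slot 5 occupied → index 0.
Insert 413: h=1, slot 1 empty → index 1.
Insert 872: h=3, h2=3, slot 3 occupied → index 6.
Table: [253, 413, -, 403, -, 109, 872]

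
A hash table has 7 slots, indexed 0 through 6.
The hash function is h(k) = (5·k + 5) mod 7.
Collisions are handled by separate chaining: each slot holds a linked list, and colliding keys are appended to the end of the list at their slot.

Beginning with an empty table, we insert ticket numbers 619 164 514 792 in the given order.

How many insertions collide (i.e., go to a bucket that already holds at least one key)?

2

619 → bucket 6
164 → bucket 6 (collision)
514 → bucket 6 (collision)
792 → bucket 3
Final buckets:
0: -
1: -
2: -
3: 792
4: -
5: -
6: 619 -> 164 -> 514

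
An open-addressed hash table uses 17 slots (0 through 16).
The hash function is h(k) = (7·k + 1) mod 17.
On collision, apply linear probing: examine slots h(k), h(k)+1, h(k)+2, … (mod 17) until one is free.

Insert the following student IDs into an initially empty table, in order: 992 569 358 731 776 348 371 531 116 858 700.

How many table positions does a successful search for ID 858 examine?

992 hashes to 9; slot 9 is free => place at 9.
569 hashes to 6; slot 6 is free => place at 6.
358 hashes to 8; slot 8 is free => place at 8.
731 hashes to 1; slot 1 is free => place at 1.
776 hashes to 10; slot 10 is free => place at 10.
348 hashes to 6; 6 taken => place at 7.
371 hashes to 14; slot 14 is free => place at 14.
531 hashes to 12; slot 12 is free => place at 12.
116 hashes to 14; 14 taken => place at 15.
858 hashes to 6; 6,7,8,9,10 taken => place at 11.
700 hashes to 5; slot 5 is free => place at 5.
Table: [—, 731, —, —, —, 700, 569, 348, 358, 992, 776, 858, 531, —, 371, 116, —]
Lookup 858: h=6, probe 6,7,8,9,10,11 → found at 11.

6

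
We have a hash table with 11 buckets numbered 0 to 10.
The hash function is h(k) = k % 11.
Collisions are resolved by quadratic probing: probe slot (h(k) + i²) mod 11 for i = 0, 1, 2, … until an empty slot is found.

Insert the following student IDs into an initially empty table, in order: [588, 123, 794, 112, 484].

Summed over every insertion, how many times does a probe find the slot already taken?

Insert 588: h=5, slot 5 empty => index 5.
Insert 123: h=2, slot 2 empty => index 2.
Insert 794: h=2, slot 2 occupied => index 3.
Insert 112: h=2, slots 2,3 occupied => index 6.
Insert 484: h=0, slot 0 empty => index 0.
Table: [484, _, 123, 794, _, 588, 112, _, _, _, _]

3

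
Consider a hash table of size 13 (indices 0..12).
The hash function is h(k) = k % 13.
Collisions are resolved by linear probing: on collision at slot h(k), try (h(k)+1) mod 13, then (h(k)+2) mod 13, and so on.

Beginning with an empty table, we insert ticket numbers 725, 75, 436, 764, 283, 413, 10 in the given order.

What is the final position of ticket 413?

725: h=10 => slot 10
75: h=10, probe 10,11 => slot 11
436: h=7 => slot 7
764: h=10, probe 10,11,12 => slot 12
283: h=10, probe 10,11,12,0 => slot 0
413: h=10, probe 10,11,12,0,1 => slot 1
10: h=10, probe 10,11,12,0,1,2 => slot 2
Table: [283, 413, 10, —, —, —, —, 436, —, —, 725, 75, 764]

1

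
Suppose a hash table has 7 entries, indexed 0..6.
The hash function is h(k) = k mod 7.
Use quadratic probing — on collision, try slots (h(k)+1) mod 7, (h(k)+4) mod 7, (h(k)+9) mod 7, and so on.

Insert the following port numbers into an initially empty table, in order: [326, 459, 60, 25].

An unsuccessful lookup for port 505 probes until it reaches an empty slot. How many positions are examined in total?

326: h=4 => slot 4
459: h=4, probe 4,5 => slot 5
60: h=4, probe 4,5,1 => slot 1
25: h=4, probe 4,5,1,6 => slot 6
Table: [., 60, ., ., 326, 459, 25]
Lookup 505: h=1, probe 1,2 → slot 2 empty, not found.

2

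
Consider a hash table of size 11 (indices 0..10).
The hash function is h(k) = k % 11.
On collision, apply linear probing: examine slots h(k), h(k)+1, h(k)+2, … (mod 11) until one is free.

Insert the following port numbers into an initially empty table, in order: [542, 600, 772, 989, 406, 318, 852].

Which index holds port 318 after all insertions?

542 hashes to 3; slot 3 is free => place at 3.
600 hashes to 6; slot 6 is free => place at 6.
772 hashes to 2; slot 2 is free => place at 2.
989 hashes to 10; slot 10 is free => place at 10.
406 hashes to 10; 10 taken => place at 0.
318 hashes to 10; 10,0 taken => place at 1.
852 hashes to 5; slot 5 is free => place at 5.
Table: [406, 318, 772, 542, ., 852, 600, ., ., ., 989]

1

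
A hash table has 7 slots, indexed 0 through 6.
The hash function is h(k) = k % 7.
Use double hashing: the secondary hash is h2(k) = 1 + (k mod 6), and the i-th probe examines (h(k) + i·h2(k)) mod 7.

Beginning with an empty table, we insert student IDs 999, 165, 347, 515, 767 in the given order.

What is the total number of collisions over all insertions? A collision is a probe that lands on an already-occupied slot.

999 hashes to 5; slot 5 is free → place at 5.
165 hashes to 4; slot 4 is free → place at 4.
347 hashes to 4, h2=6; 4 taken → place at 3.
515 hashes to 4, h2=6; 4,3 taken → place at 2.
767 hashes to 4, h2=6; 4,3,2 taken → place at 1.
Table: [-, 767, 515, 347, 165, 999, -]

6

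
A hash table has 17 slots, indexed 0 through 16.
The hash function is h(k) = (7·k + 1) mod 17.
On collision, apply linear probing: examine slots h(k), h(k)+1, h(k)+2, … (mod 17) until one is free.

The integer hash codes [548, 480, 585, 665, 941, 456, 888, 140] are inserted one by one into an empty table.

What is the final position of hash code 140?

548 hashes to 12; slot 12 is free → place at 12.
480 hashes to 12; 12 taken → place at 13.
585 hashes to 16; slot 16 is free → place at 16.
665 hashes to 15; slot 15 is free → place at 15.
941 hashes to 9; slot 9 is free → place at 9.
456 hashes to 14; slot 14 is free → place at 14.
888 hashes to 12; 12,13,14,15,16 taken → place at 0.
140 hashes to 12; 12,13,14,15,16,0 taken → place at 1.
Table: [888, 140, ∅, ∅, ∅, ∅, ∅, ∅, ∅, 941, ∅, ∅, 548, 480, 456, 665, 585]

1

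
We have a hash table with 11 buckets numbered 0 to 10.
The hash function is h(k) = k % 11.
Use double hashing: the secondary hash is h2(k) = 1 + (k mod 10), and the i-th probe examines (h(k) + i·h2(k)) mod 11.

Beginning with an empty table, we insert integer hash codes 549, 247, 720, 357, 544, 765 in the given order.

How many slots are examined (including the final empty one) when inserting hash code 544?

549: h=10 -> slot 10
247: h=5 -> slot 5
720: h=5, h2=1, probe 5,6 -> slot 6
357: h=5, h2=8, probe 5,2 -> slot 2
544: h=5, h2=5, probe 5,10,4 -> slot 4
765: h=6, h2=6, probe 6,1 -> slot 1
Table: [—, 765, 357, —, 544, 247, 720, —, —, —, 549]

3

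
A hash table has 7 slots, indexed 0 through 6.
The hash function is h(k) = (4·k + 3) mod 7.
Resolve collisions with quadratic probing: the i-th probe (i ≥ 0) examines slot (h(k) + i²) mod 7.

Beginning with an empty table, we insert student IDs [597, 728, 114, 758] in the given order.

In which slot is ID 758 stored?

1

597 hashes to 4; slot 4 is free => place at 4.
728 hashes to 3; slot 3 is free => place at 3.
114 hashes to 4; 4 taken => place at 5.
758 hashes to 4; 4,5 taken => place at 1.
Table: [-, 758, -, 728, 597, 114, -]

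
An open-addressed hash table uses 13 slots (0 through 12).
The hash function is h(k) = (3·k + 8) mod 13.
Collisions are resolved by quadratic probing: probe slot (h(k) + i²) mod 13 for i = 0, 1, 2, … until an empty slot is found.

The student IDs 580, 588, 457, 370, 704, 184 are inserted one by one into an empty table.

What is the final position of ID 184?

Insert 580: h=6, slot 6 empty -> index 6.
Insert 588: h=4, slot 4 empty -> index 4.
Insert 457: h=1, slot 1 empty -> index 1.
Insert 370: h=0, slot 0 empty -> index 0.
Insert 704: h=1, slot 1 occupied -> index 2.
Insert 184: h=1, slots 1,2 occupied -> index 5.
Table: [370, 457, 704, _, 588, 184, 580, _, _, _, _, _, _]

5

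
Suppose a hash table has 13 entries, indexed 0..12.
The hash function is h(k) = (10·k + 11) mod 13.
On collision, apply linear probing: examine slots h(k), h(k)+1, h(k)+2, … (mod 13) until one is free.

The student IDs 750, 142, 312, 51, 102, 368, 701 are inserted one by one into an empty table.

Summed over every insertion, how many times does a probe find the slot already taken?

750: h=10 => slot 10
142: h=1 => slot 1
312: h=11 => slot 11
51: h=1, probe 1,2 => slot 2
102: h=4 => slot 4
368: h=12 => slot 12
701: h=1, probe 1,2,3 => slot 3
Table: [., 142, 51, 701, 102, ., ., ., ., ., 750, 312, 368]

3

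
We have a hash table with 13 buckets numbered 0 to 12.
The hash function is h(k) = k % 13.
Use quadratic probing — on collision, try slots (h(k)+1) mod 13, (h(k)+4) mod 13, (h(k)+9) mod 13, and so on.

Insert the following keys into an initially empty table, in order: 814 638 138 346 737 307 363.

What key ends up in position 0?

363

Insert 814: h=8, slot 8 empty => index 8.
Insert 638: h=1, slot 1 empty => index 1.
Insert 138: h=8, slot 8 occupied => index 9.
Insert 346: h=8, slots 8,9 occupied => index 12.
Insert 737: h=9, slot 9 occupied => index 10.
Insert 307: h=8, slots 8,9,12 occupied => index 4.
Insert 363: h=12, slot 12 occupied => index 0.
Table: [363, 638, ∅, ∅, 307, ∅, ∅, ∅, 814, 138, 737, ∅, 346]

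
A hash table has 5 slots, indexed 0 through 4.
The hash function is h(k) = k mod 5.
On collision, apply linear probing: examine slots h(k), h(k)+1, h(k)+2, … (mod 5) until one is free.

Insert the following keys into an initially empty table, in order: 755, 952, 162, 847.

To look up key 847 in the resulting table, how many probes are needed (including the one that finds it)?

3

755 hashes to 0; slot 0 is free => place at 0.
952 hashes to 2; slot 2 is free => place at 2.
162 hashes to 2; 2 taken => place at 3.
847 hashes to 2; 2,3 taken => place at 4.
Table: [755, -, 952, 162, 847]
Lookup 847: h=2, probe 2,3,4 → found at 4.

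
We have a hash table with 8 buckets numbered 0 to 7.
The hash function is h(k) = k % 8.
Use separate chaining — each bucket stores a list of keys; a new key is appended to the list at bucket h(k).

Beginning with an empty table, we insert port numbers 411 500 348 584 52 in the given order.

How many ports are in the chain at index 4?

3

Insert 411: h=3, bucket 3 empty → new chain.
Insert 500: h=4, bucket 4 empty → new chain.
Insert 348: h=4, bucket 4 nonempty → append to chain.
Insert 584: h=0, bucket 0 empty → new chain.
Insert 52: h=4, bucket 4 nonempty → append to chain.
Final buckets:
0: 584
1: _
2: _
3: 411
4: 500 -> 348 -> 52
5: _
6: _
7: _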